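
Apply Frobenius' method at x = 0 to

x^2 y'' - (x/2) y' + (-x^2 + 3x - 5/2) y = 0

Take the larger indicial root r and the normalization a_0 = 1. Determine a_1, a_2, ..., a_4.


Write in Frobenius form y'' + (p(x)/x) y' + (q(x)/x^2) y = 0:
  p(x) = -1/2,  q(x) = -x^2 + 3x - 5/2.
Indicial equation: r(r-1) + (-1/2) r + (-5/2) = 0 -> roots r_1 = 5/2, r_2 = -1.
Take r = r_1 = 5/2. Let y(x) = x^r sum_{n>=0} a_n x^n with a_0 = 1.
Substitute y = x^r sum a_n x^n and match x^{r+n}. The recurrence is
  D(n) a_n + 3 a_{n-1} - 1 a_{n-2} = 0,  where D(n) = (r+n)(r+n-1) + (-1/2)(r+n) + (-5/2).
  a_n = [-3 a_{n-1} + 1 a_{n-2}] / D(n).
Since the indicial polynomial factors as (r - r_1)(r - r_2), D(n) = (r_1 + n - r_1)(r_1 + n - r_2) = n(n + 7/2).
Evaluating step by step (a_0 = 1):
  n = 1: D(1) = 1(1 + 7/2) = 9/2; numerator = -3(1) = -3; a_1 = (-3)/(9/2) = -2/3
  n = 2: D(2) = 2(2 + 7/2) = 11; numerator = -3(-2/3) + 1(1) = 3; a_2 = (3)/(11) = 3/11
  n = 3: D(3) = 3(3 + 7/2) = 39/2; numerator = -3(3/11) + 1(-2/3) = -49/33; a_3 = (-49/33)/(39/2) = -98/1287
  n = 4: D(4) = 4(4 + 7/2) = 30; numerator = -3(-98/1287) + 1(3/11) = 215/429; a_4 = (215/429)/(30) = 43/2574

r = 5/2; a_0 = 1; a_1 = -2/3; a_2 = 3/11; a_3 = -98/1287; a_4 = 43/2574


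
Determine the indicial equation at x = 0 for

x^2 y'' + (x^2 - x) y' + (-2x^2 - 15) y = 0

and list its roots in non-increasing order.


Divide by x^2 to reach normal form y'' + P_1(x) y' + P_2(x) y = 0 with P_1(x) = 1 - 1/x and P_2(x) = -2 - 15/x^2.
x = 0 is a singular point because the y'-coefficient 1 - 1/x has a pole at x = 0 and the y-coefficient -2 - 15/x^2 has a pole at x = 0.
It is a regular singular point because x P_1(x) = p(x) = x - 1 and x^2 P_2(x) = q(x) = -2x^2 - 15 are polynomials, hence analytic at x = 0.
p(0) = -1,  q(0) = -15.
Indicial equation: r(r-1) + p(0) r + q(0) = 0, i.e. r^2 + (p(0) - 1) r + q(0) = 0, i.e. r^2 - 2 r - 15 = 0.
Discriminant: (-2)^2 - 4(-15) = 64, so r = (2 ± 8)/2.
Solving: r_1 = 5, r_2 = -3.

indicial: r^2 - 2 r - 15 = 0; roots r_1 = 5, r_2 = -3


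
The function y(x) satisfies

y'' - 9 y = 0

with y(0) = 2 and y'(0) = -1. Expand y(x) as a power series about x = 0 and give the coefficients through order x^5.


Ansatz: y(x) = sum_{n>=0} a_n x^n, so y'(x) = sum_{n>=1} n a_n x^(n-1) and y''(x) = sum_{n>=2} n(n-1) a_n x^(n-2).
Substitute into P(x) y'' + Q(x) y' + R(x) y = 0 with P(x) = 1, Q(x) = 0, R(x) = -9, and match powers of x.
Initial conditions: a_0 = 2, a_1 = -1.
Setting the coefficient of each power of x to zero and solving order by order (substituting the coefficients already found):
  x^0: 2 a_2 - 9 a_0 = 0  ->  2 a_2 = 9 a_0 = 18  ->  a_2 = 9
  x^1: 6 a_3 - 9 a_1 = 0  ->  6 a_3 = 9 a_1 = -9  ->  a_3 = -3/2
  x^2: 12 a_4 - 9 a_2 = 0  ->  12 a_4 = 9 a_2 = 81  ->  a_4 = 27/4
  x^3: 20 a_5 - 9 a_3 = 0  ->  20 a_5 = 9 a_3 = -27/2  ->  a_5 = -27/40
Truncated series: y(x) = 2 - x + 9 x^2 - (3/2) x^3 + (27/4) x^4 - (27/40) x^5 + O(x^6).

a_0 = 2; a_1 = -1; a_2 = 9; a_3 = -3/2; a_4 = 27/4; a_5 = -27/40


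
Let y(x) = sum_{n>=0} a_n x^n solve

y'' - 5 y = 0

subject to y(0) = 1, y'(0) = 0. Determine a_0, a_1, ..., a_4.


Ansatz: y(x) = sum_{n>=0} a_n x^n, so y'(x) = sum_{n>=1} n a_n x^(n-1) and y''(x) = sum_{n>=2} n(n-1) a_n x^(n-2).
Substitute into P(x) y'' + Q(x) y' + R(x) y = 0 with P(x) = 1, Q(x) = 0, R(x) = -5, and match powers of x.
Initial conditions: a_0 = 1, a_1 = 0.
Setting the coefficient of each power of x to zero and solving order by order (substituting the coefficients already found):
  x^0: 2 a_2 - 5 a_0 = 0  ->  2 a_2 = 5 a_0 = 5  ->  a_2 = 5/2
  x^1: 6 a_3 - 5 a_1 = 0  ->  6 a_3 = 5 a_1 = 0  ->  a_3 = 0
  x^2: 12 a_4 - 5 a_2 = 0  ->  12 a_4 = 5 a_2 = 25/2  ->  a_4 = 25/24
Truncated series: y(x) = 1 + (5/2) x^2 + (25/24) x^4 + O(x^5).

a_0 = 1; a_1 = 0; a_2 = 5/2; a_3 = 0; a_4 = 25/24


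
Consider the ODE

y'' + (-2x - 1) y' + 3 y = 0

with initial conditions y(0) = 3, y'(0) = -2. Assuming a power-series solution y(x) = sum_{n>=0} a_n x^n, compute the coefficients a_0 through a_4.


Ansatz: y(x) = sum_{n>=0} a_n x^n, so y'(x) = sum_{n>=1} n a_n x^(n-1) and y''(x) = sum_{n>=2} n(n-1) a_n x^(n-2).
Substitute into P(x) y'' + Q(x) y' + R(x) y = 0 with P(x) = 1, Q(x) = -2x - 1, R(x) = 3, and match powers of x.
Initial conditions: a_0 = 3, a_1 = -2.
Setting the coefficient of each power of x to zero and solving order by order (substituting the coefficients already found):
  x^0: 2 a_2 - a_1 + 3 a_0 = 0  ->  2 a_2 = a_1 - 3 a_0 = -11  ->  a_2 = -11/2
  x^1: 6 a_3 - 2 a_2 + a_1 = 0  ->  6 a_3 = 2 a_2 - a_1 = -9  ->  a_3 = -3/2
  x^2: 12 a_4 - 3 a_3 - a_2 = 0  ->  12 a_4 = 3 a_3 + a_2 = -10  ->  a_4 = -5/6
Truncated series: y(x) = 3 - 2 x - (11/2) x^2 - (3/2) x^3 - (5/6) x^4 + O(x^5).

a_0 = 3; a_1 = -2; a_2 = -11/2; a_3 = -3/2; a_4 = -5/6


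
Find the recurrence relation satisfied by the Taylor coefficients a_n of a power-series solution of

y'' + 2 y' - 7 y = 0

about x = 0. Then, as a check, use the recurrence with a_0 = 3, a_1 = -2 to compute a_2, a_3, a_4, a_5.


Substitute y = sum_n a_n x^n.
y''(x) has coefficient (n+2)(n+1) a_{n+2} at x^n;
2 y'(x) has coefficient 2 (n+1) a_{n+1} at x^n;
-7 y(x) has coefficient -7 a_n at x^n.
Matching x^n: (n+2)(n+1) a_{n+2} + 2 (n+1) a_{n+1} - 7 a_n = 0.
Thus a_{n+2} = [-2 (n+1) a_{n+1} + 7 a_n] / ((n+1)(n+2)).

Check with a_0 = 3, a_1 = -2 (apply the recurrence for n = 0, 1, 2, 3): a_0 = 3, a_1 = -2, a_2 = 25/2, a_3 = -32/3, a_4 = 101/8, a_5 = -527/60.

a_(n+2) = [-2 (n+1) a_(n+1) + 7 a_n] / ((n+1)(n+2)); check: a_0 = 3, a_1 = -2, a_2 = 25/2, a_3 = -32/3, a_4 = 101/8, a_5 = -527/60


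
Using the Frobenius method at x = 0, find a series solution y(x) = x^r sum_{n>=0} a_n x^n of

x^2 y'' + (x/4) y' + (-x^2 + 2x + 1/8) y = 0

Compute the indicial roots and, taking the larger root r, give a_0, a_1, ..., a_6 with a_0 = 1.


Write in Frobenius form y'' + (p(x)/x) y' + (q(x)/x^2) y = 0:
  p(x) = 1/4,  q(x) = -x^2 + 2x + 1/8.
Indicial equation: r(r-1) + (1/4) r + (1/8) = 0 -> roots r_1 = 1/2, r_2 = 1/4.
Take r = r_1 = 1/2. Let y(x) = x^r sum_{n>=0} a_n x^n with a_0 = 1.
Substitute y = x^r sum a_n x^n and match x^{r+n}. The recurrence is
  D(n) a_n + 2 a_{n-1} - 1 a_{n-2} = 0,  where D(n) = (r+n)(r+n-1) + (1/4)(r+n) + (1/8).
  a_n = [-2 a_{n-1} + 1 a_{n-2}] / D(n).
Since the indicial polynomial factors as (r - r_1)(r - r_2), D(n) = (r_1 + n - r_1)(r_1 + n - r_2) = n(n + 1/4).
Evaluating step by step (a_0 = 1):
  n = 1: D(1) = 1(1 + 1/4) = 5/4; numerator = -2(1) = -2; a_1 = (-2)/(5/4) = -8/5
  n = 2: D(2) = 2(2 + 1/4) = 9/2; numerator = -2(-8/5) + 1(1) = 21/5; a_2 = (21/5)/(9/2) = 14/15
  n = 3: D(3) = 3(3 + 1/4) = 39/4; numerator = -2(14/15) + 1(-8/5) = -52/15; a_3 = (-52/15)/(39/4) = -16/45
  n = 4: D(4) = 4(4 + 1/4) = 17; numerator = -2(-16/45) + 1(14/15) = 74/45; a_4 = (74/45)/(17) = 74/765
  n = 5: D(5) = 5(5 + 1/4) = 105/4; numerator = -2(74/765) + 1(-16/45) = -28/51; a_5 = (-28/51)/(105/4) = -16/765
  n = 6: D(6) = 6(6 + 1/4) = 75/2; numerator = -2(-16/765) + 1(74/765) = 106/765; a_6 = (106/765)/(75/2) = 212/57375

r = 1/2; a_0 = 1; a_1 = -8/5; a_2 = 14/15; a_3 = -16/45; a_4 = 74/765; a_5 = -16/765; a_6 = 212/57375


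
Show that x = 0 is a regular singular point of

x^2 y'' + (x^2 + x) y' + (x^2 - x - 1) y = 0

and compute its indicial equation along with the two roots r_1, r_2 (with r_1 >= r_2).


Divide by x^2 to reach normal form y'' + P_1(x) y' + P_2(x) y = 0 with P_1(x) = 1 + 1/x and P_2(x) = 1 - 1/x - 1/x^2.
x = 0 is a singular point because the y'-coefficient 1 + 1/x has a pole at x = 0 and the y-coefficient 1 - 1/x - 1/x^2 has a pole at x = 0.
It is a regular singular point because x P_1(x) = p(x) = x + 1 and x^2 P_2(x) = q(x) = x^2 - x - 1 are polynomials, hence analytic at x = 0.
p(0) = 1,  q(0) = -1.
Indicial equation: r(r-1) + p(0) r + q(0) = 0, i.e. r^2 + (p(0) - 1) r + q(0) = 0, i.e. r^2 - 1 = 0.
Discriminant: (0)^2 - 4(-1) = 4, so r = (0 ± 2)/2.
Solving: r_1 = 1, r_2 = -1.

indicial: r^2 - 1 = 0; roots r_1 = 1, r_2 = -1


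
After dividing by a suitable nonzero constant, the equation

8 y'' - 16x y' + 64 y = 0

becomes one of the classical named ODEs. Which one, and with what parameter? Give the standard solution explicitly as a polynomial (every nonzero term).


All three coefficients share the factor 8; dividing through by 8 gives  y'' - 2x y' + 8 y = 0.
This matches the Hermite equation y'' - 2x y' + 2n y = 0 with 2n = 8, so n = 4; the polynomial solution is H_4(x).
With y = sum_k a_k x^k, matching x^k gives (k+2)(k+1) a_{k+2} = 2(k - n) a_k = 2(k - 4) a_k. The right side vanishes at k = 4, so the series with the parity of 4 terminates at degree 4.
Standard normalization: leading coefficient of H_n is 2^n, so a_4 = 2^4 = 16. Work downward with a_k = (k+1)(k+2) a_{k+2} / (2(k - n)):
  a_2 = (3)(4)(16) / (2(2 - 4)) = 192/(-4) = -48
  a_0 = (1)(2)(-48) / (2(0 - 4)) = -96/(-8) = 12
Hence H_4(x) = 16 x^4 - 48 x^2 + 12.

H_4(x); series = 16 x^4 - 48 x^2 + 12


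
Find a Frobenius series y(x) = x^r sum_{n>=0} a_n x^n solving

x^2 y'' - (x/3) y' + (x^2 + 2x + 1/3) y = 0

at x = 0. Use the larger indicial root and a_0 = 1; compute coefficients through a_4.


Write in Frobenius form y'' + (p(x)/x) y' + (q(x)/x^2) y = 0:
  p(x) = -1/3,  q(x) = x^2 + 2x + 1/3.
Indicial equation: r(r-1) + (-1/3) r + (1/3) = 0 -> roots r_1 = 1, r_2 = 1/3.
Take r = r_1 = 1. Let y(x) = x^r sum_{n>=0} a_n x^n with a_0 = 1.
Substitute y = x^r sum a_n x^n and match x^{r+n}. The recurrence is
  D(n) a_n + 2 a_{n-1} + 1 a_{n-2} = 0,  where D(n) = (r+n)(r+n-1) + (-1/3)(r+n) + (1/3).
  a_n = [-2 a_{n-1} - 1 a_{n-2}] / D(n).
Since the indicial polynomial factors as (r - r_1)(r - r_2), D(n) = (r_1 + n - r_1)(r_1 + n - r_2) = n(n + 2/3).
Evaluating step by step (a_0 = 1):
  n = 1: D(1) = 1(1 + 2/3) = 5/3; numerator = -2(1) = -2; a_1 = (-2)/(5/3) = -6/5
  n = 2: D(2) = 2(2 + 2/3) = 16/3; numerator = -2(-6/5) - 1(1) = 7/5; a_2 = (7/5)/(16/3) = 21/80
  n = 3: D(3) = 3(3 + 2/3) = 11; numerator = -2(21/80) - 1(-6/5) = 27/40; a_3 = (27/40)/(11) = 27/440
  n = 4: D(4) = 4(4 + 2/3) = 56/3; numerator = -2(27/440) - 1(21/80) = -339/880; a_4 = (-339/880)/(56/3) = -1017/49280

r = 1; a_0 = 1; a_1 = -6/5; a_2 = 21/80; a_3 = 27/440; a_4 = -1017/49280


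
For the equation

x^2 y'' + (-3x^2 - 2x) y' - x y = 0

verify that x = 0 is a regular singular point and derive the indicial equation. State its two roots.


Divide by x^2 to reach normal form y'' + P_1(x) y' + P_2(x) y = 0 with P_1(x) = -3 - 2/x and P_2(x) = -1/x.
x = 0 is a singular point because the y'-coefficient -3 - 2/x has a pole at x = 0 and the y-coefficient -1/x has a pole at x = 0.
It is a regular singular point because x P_1(x) = p(x) = -3x - 2 and x^2 P_2(x) = q(x) = -x are polynomials, hence analytic at x = 0.
p(0) = -2,  q(0) = 0.
Indicial equation: r(r-1) + p(0) r + q(0) = 0, i.e. r^2 + (p(0) - 1) r + q(0) = 0, i.e. r^2 - 3 r = 0.
Discriminant: (-3)^2 - 4(0) = 9, so r = (3 ± 3)/2.
Solving: r_1 = 3, r_2 = 0.

indicial: r^2 - 3 r = 0; roots r_1 = 3, r_2 = 0


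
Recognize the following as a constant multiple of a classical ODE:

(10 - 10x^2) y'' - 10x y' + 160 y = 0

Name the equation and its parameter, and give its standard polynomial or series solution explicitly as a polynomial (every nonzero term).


All three coefficients share the factor 10; dividing through by 10 gives  (1 - x^2) y'' - x y' + 16 y = 0.
This matches the Chebyshev equation (1 - x^2) y'' - x y' + n^2 y = 0 (note the -x y' term, not -2x y') with n^2 = 16, so n = 4; the polynomial solution is T_4(x).
With y = sum_k a_k x^k, matching x^k gives (k+2)(k+1) a_{k+2} = (k^2 - n^2) a_k = (k - 4)(k + 4) a_k. The right side vanishes at k = 4, so the series with the parity of 4 terminates at degree 4.
Standard normalization: leading coefficient of T_n is 2^(n-1), so a_4 = 2^3 = 8. Work downward with a_k = (k+1)(k+2) a_{k+2} / ((k - 4)(k + 4)):
  a_2 = (3)(4)(8) / ((2 - 4)(2 + 4)) = 96/(-12) = -8
  a_0 = (1)(2)(-8) / ((0 - 4)(0 + 4)) = -16/(-16) = 1
Hence T_4(x) = 8 x^4 - 8 x^2 + 1.

T_4(x); series = 8 x^4 - 8 x^2 + 1


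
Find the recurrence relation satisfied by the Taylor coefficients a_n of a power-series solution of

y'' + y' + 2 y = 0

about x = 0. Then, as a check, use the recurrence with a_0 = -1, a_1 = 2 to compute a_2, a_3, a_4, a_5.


Substitute y = sum_n a_n x^n.
y''(x) has coefficient (n+2)(n+1) a_{n+2} at x^n;
y'(x) has coefficient (n+1) a_{n+1} at x^n;
2 y(x) has coefficient 2 a_n at x^n.
Matching x^n: (n+2)(n+1) a_{n+2} + (n+1) a_{n+1} + 2 a_n = 0.
Thus a_{n+2} = [-(n+1) a_{n+1} - 2 a_n] / ((n+1)(n+2)).

Check with a_0 = -1, a_1 = 2 (apply the recurrence for n = 0, 1, 2, 3): a_0 = -1, a_1 = 2, a_2 = 0, a_3 = -2/3, a_4 = 1/6, a_5 = 1/30.

a_(n+2) = [-(n+1) a_(n+1) - 2 a_n] / ((n+1)(n+2)); check: a_0 = -1, a_1 = 2, a_2 = 0, a_3 = -2/3, a_4 = 1/6, a_5 = 1/30


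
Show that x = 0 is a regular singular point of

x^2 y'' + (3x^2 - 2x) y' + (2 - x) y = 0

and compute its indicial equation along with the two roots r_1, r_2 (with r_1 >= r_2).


Divide by x^2 to reach normal form y'' + P_1(x) y' + P_2(x) y = 0 with P_1(x) = 3 - 2/x and P_2(x) = -1/x + 2/x^2.
x = 0 is a singular point because the y'-coefficient 3 - 2/x has a pole at x = 0 and the y-coefficient -1/x + 2/x^2 has a pole at x = 0.
It is a regular singular point because x P_1(x) = p(x) = 3x - 2 and x^2 P_2(x) = q(x) = 2 - x are polynomials, hence analytic at x = 0.
p(0) = -2,  q(0) = 2.
Indicial equation: r(r-1) + p(0) r + q(0) = 0, i.e. r^2 + (p(0) - 1) r + q(0) = 0, i.e. r^2 - 3 r + 2 = 0.
Discriminant: (-3)^2 - 4(2) = 1, so r = (3 ± 1)/2.
Solving: r_1 = 2, r_2 = 1.

indicial: r^2 - 3 r + 2 = 0; roots r_1 = 2, r_2 = 1


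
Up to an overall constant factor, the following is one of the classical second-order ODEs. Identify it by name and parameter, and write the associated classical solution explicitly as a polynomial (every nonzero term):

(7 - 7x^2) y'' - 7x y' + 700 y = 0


All three coefficients share the factor 7; dividing through by 7 gives  (1 - x^2) y'' - x y' + 100 y = 0.
This matches the Chebyshev equation (1 - x^2) y'' - x y' + n^2 y = 0 (note the -x y' term, not -2x y') with n^2 = 100, so n = 10; the polynomial solution is T_10(x).
With y = sum_k a_k x^k, matching x^k gives (k+2)(k+1) a_{k+2} = (k^2 - n^2) a_k = (k - 10)(k + 10) a_k. The right side vanishes at k = 10, so the series with the parity of 10 terminates at degree 10.
Standard normalization: leading coefficient of T_n is 2^(n-1), so a_10 = 2^9 = 512. Work downward with a_k = (k+1)(k+2) a_{k+2} / ((k - 10)(k + 10)):
  a_8 = (9)(10)(512) / ((8 - 10)(8 + 10)) = 46080/(-36) = -1280
  a_6 = (7)(8)(-1280) / ((6 - 10)(6 + 10)) = -71680/(-64) = 1120
  a_4 = (5)(6)(1120) / ((4 - 10)(4 + 10)) = 33600/(-84) = -400
  a_2 = (3)(4)(-400) / ((2 - 10)(2 + 10)) = -4800/(-96) = 50
  a_0 = (1)(2)(50) / ((0 - 10)(0 + 10)) = 100/(-100) = -1
Hence T_10(x) = 512 x^10 - 1280 x^8 + 1120 x^6 - 400 x^4 + 50 x^2 - 1.

T_10(x); series = 512 x^10 - 1280 x^8 + 1120 x^6 - 400 x^4 + 50 x^2 - 1


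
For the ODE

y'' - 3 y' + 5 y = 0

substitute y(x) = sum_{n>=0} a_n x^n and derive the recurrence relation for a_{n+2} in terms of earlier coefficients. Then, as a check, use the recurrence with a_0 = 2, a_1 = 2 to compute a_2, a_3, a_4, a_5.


Substitute y = sum_n a_n x^n.
y''(x) has coefficient (n+2)(n+1) a_{n+2} at x^n;
-3 y'(x) has coefficient -3 (n+1) a_{n+1} at x^n;
5 y(x) has coefficient 5 a_n at x^n.
Matching x^n: (n+2)(n+1) a_{n+2} - 3 (n+1) a_{n+1} + 5 a_n = 0.
Thus a_{n+2} = [3 (n+1) a_{n+1} - 5 a_n] / ((n+1)(n+2)).

Check with a_0 = 2, a_1 = 2 (apply the recurrence for n = 0, 1, 2, 3): a_0 = 2, a_1 = 2, a_2 = -2, a_3 = -11/3, a_4 = -23/12, a_5 = -7/30.

a_(n+2) = [3 (n+1) a_(n+1) - 5 a_n] / ((n+1)(n+2)); check: a_0 = 2, a_1 = 2, a_2 = -2, a_3 = -11/3, a_4 = -23/12, a_5 = -7/30


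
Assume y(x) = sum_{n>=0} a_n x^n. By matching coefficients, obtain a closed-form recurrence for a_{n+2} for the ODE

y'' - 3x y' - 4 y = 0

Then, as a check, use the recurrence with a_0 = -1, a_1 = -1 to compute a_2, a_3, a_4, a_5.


Substitute y = sum_n a_n x^n.
y''(x) has coefficient (n+2)(n+1) a_{n+2} at x^n;
-3 x y'(x) has coefficient -3 n a_n at x^n (shift);
-4 y(x) has coefficient -4 a_n at x^n.
Matching x^n: (n+2)(n+1) a_{n+2} + (-3n - 4) a_n = 0.
Thus a_{n+2} = (3n + 4) / ((n+1)(n+2)) * a_n.

Check with a_0 = -1, a_1 = -1 (apply the recurrence for n = 0, 1, 2, 3): a_0 = -1, a_1 = -1, a_2 = -2, a_3 = -7/6, a_4 = -5/3, a_5 = -91/120.

a_(n+2) = (3n + 4) / ((n+1)(n+2)) * a_n; check: a_0 = -1, a_1 = -1, a_2 = -2, a_3 = -7/6, a_4 = -5/3, a_5 = -91/120


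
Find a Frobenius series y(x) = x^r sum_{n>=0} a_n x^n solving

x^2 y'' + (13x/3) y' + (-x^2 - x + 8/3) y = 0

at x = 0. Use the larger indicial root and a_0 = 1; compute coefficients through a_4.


Write in Frobenius form y'' + (p(x)/x) y' + (q(x)/x^2) y = 0:
  p(x) = 13/3,  q(x) = -x^2 - x + 8/3.
Indicial equation: r(r-1) + (13/3) r + (8/3) = 0 -> roots r_1 = -4/3, r_2 = -2.
Take r = r_1 = -4/3. Let y(x) = x^r sum_{n>=0} a_n x^n with a_0 = 1.
Substitute y = x^r sum a_n x^n and match x^{r+n}. The recurrence is
  D(n) a_n - 1 a_{n-1} - 1 a_{n-2} = 0,  where D(n) = (r+n)(r+n-1) + (13/3)(r+n) + (8/3).
  a_n = [1 a_{n-1} + 1 a_{n-2}] / D(n).
Since the indicial polynomial factors as (r - r_1)(r - r_2), D(n) = (r_1 + n - r_1)(r_1 + n - r_2) = n(n + 2/3).
Evaluating step by step (a_0 = 1):
  n = 1: D(1) = 1(1 + 2/3) = 5/3; numerator = 1(1) = 1; a_1 = (1)/(5/3) = 3/5
  n = 2: D(2) = 2(2 + 2/3) = 16/3; numerator = 1(3/5) + 1(1) = 8/5; a_2 = (8/5)/(16/3) = 3/10
  n = 3: D(3) = 3(3 + 2/3) = 11; numerator = 1(3/10) + 1(3/5) = 9/10; a_3 = (9/10)/(11) = 9/110
  n = 4: D(4) = 4(4 + 2/3) = 56/3; numerator = 1(9/110) + 1(3/10) = 21/55; a_4 = (21/55)/(56/3) = 9/440

r = -4/3; a_0 = 1; a_1 = 3/5; a_2 = 3/10; a_3 = 9/110; a_4 = 9/440


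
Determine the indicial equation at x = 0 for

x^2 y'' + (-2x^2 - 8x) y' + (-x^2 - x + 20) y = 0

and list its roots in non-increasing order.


Divide by x^2 to reach normal form y'' + P_1(x) y' + P_2(x) y = 0 with P_1(x) = -2 - 8/x and P_2(x) = -1 - 1/x + 20/x^2.
x = 0 is a singular point because the y'-coefficient -2 - 8/x has a pole at x = 0 and the y-coefficient -1 - 1/x + 20/x^2 has a pole at x = 0.
It is a regular singular point because x P_1(x) = p(x) = -2x - 8 and x^2 P_2(x) = q(x) = -x^2 - x + 20 are polynomials, hence analytic at x = 0.
p(0) = -8,  q(0) = 20.
Indicial equation: r(r-1) + p(0) r + q(0) = 0, i.e. r^2 + (p(0) - 1) r + q(0) = 0, i.e. r^2 - 9 r + 20 = 0.
Discriminant: (-9)^2 - 4(20) = 1, so r = (9 ± 1)/2.
Solving: r_1 = 5, r_2 = 4.

indicial: r^2 - 9 r + 20 = 0; roots r_1 = 5, r_2 = 4


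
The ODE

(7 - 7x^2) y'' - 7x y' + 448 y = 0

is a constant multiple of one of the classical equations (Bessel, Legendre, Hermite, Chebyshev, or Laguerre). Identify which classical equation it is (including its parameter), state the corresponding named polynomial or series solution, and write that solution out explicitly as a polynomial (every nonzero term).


All three coefficients share the factor 7; dividing through by 7 gives  (1 - x^2) y'' - x y' + 64 y = 0.
This matches the Chebyshev equation (1 - x^2) y'' - x y' + n^2 y = 0 (note the -x y' term, not -2x y') with n^2 = 64, so n = 8; the polynomial solution is T_8(x).
With y = sum_k a_k x^k, matching x^k gives (k+2)(k+1) a_{k+2} = (k^2 - n^2) a_k = (k - 8)(k + 8) a_k. The right side vanishes at k = 8, so the series with the parity of 8 terminates at degree 8.
Standard normalization: leading coefficient of T_n is 2^(n-1), so a_8 = 2^7 = 128. Work downward with a_k = (k+1)(k+2) a_{k+2} / ((k - 8)(k + 8)):
  a_6 = (7)(8)(128) / ((6 - 8)(6 + 8)) = 7168/(-28) = -256
  a_4 = (5)(6)(-256) / ((4 - 8)(4 + 8)) = -7680/(-48) = 160
  a_2 = (3)(4)(160) / ((2 - 8)(2 + 8)) = 1920/(-60) = -32
  a_0 = (1)(2)(-32) / ((0 - 8)(0 + 8)) = -64/(-64) = 1
Hence T_8(x) = 128 x^8 - 256 x^6 + 160 x^4 - 32 x^2 + 1.

T_8(x); series = 128 x^8 - 256 x^6 + 160 x^4 - 32 x^2 + 1


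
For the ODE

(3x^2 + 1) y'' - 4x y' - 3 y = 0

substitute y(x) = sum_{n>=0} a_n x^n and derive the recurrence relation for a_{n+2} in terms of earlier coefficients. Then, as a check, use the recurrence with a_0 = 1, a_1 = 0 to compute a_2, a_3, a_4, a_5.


Substitute y = sum_n a_n x^n.
(1 + 3 x^2) y'' contributes (n+2)(n+1) a_{n+2} + 3 n(n-1) a_n at x^n.
-4 x y'(x) contributes -4 n a_n at x^n.
-3 y(x) contributes -3 a_n at x^n.
Matching x^n: (n+2)(n+1) a_{n+2} + (3 n(n-1) - 4 n - 3) a_n = 0.
Thus a_{n+2} = (-3 n(n-1) + 4 n + 3) / ((n+1)(n+2)) * a_n.

Check with a_0 = 1, a_1 = 0 (apply the recurrence for n = 0, 1, 2, 3): a_0 = 1, a_1 = 0, a_2 = 3/2, a_3 = 0, a_4 = 5/8, a_5 = 0.

a_(n+2) = (-3 n(n-1) + 4 n + 3) / ((n+1)(n+2)) * a_n; check: a_0 = 1, a_1 = 0, a_2 = 3/2, a_3 = 0, a_4 = 5/8, a_5 = 0


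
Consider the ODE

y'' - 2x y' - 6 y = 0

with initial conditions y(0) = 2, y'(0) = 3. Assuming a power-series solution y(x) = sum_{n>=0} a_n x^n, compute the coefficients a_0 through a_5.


Ansatz: y(x) = sum_{n>=0} a_n x^n, so y'(x) = sum_{n>=1} n a_n x^(n-1) and y''(x) = sum_{n>=2} n(n-1) a_n x^(n-2).
Substitute into P(x) y'' + Q(x) y' + R(x) y = 0 with P(x) = 1, Q(x) = -2x, R(x) = -6, and match powers of x.
Initial conditions: a_0 = 2, a_1 = 3.
Setting the coefficient of each power of x to zero and solving order by order (substituting the coefficients already found):
  x^0: 2 a_2 - 6 a_0 = 0  ->  2 a_2 = 6 a_0 = 12  ->  a_2 = 6
  x^1: 6 a_3 - 8 a_1 = 0  ->  6 a_3 = 8 a_1 = 24  ->  a_3 = 4
  x^2: 12 a_4 - 10 a_2 = 0  ->  12 a_4 = 10 a_2 = 60  ->  a_4 = 5
  x^3: 20 a_5 - 12 a_3 = 0  ->  20 a_5 = 12 a_3 = 48  ->  a_5 = 12/5
Truncated series: y(x) = 2 + 3 x + 6 x^2 + 4 x^3 + 5 x^4 + (12/5) x^5 + O(x^6).

a_0 = 2; a_1 = 3; a_2 = 6; a_3 = 4; a_4 = 5; a_5 = 12/5


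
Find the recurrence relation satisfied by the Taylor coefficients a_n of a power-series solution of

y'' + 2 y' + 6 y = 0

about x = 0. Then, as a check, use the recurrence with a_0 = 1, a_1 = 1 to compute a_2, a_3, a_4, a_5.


Substitute y = sum_n a_n x^n.
y''(x) has coefficient (n+2)(n+1) a_{n+2} at x^n;
2 y'(x) has coefficient 2 (n+1) a_{n+1} at x^n;
6 y(x) has coefficient 6 a_n at x^n.
Matching x^n: (n+2)(n+1) a_{n+2} + 2 (n+1) a_{n+1} + 6 a_n = 0.
Thus a_{n+2} = [-2 (n+1) a_{n+1} - 6 a_n] / ((n+1)(n+2)).

Check with a_0 = 1, a_1 = 1 (apply the recurrence for n = 0, 1, 2, 3): a_0 = 1, a_1 = 1, a_2 = -4, a_3 = 5/3, a_4 = 7/6, a_5 = -29/30.

a_(n+2) = [-2 (n+1) a_(n+1) - 6 a_n] / ((n+1)(n+2)); check: a_0 = 1, a_1 = 1, a_2 = -4, a_3 = 5/3, a_4 = 7/6, a_5 = -29/30


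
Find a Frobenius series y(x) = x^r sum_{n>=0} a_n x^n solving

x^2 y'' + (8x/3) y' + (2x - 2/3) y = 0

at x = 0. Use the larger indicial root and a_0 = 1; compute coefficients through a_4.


Write in Frobenius form y'' + (p(x)/x) y' + (q(x)/x^2) y = 0:
  p(x) = 8/3,  q(x) = 2x - 2/3.
Indicial equation: r(r-1) + (8/3) r + (-2/3) = 0 -> roots r_1 = 1/3, r_2 = -2.
Take r = r_1 = 1/3. Let y(x) = x^r sum_{n>=0} a_n x^n with a_0 = 1.
Substitute y = x^r sum a_n x^n and match x^{r+n}. The recurrence is
  D(n) a_n + 2 a_{n-1} = 0,  where D(n) = (r+n)(r+n-1) + (8/3)(r+n) + (-2/3).
  a_n = -2 / D(n) * a_{n-1}.
Since the indicial polynomial factors as (r - r_1)(r - r_2), D(n) = (r_1 + n - r_1)(r_1 + n - r_2) = n(n + 7/3).
Evaluating step by step (a_0 = 1):
  n = 1: D(1) = 1(1 + 7/3) = 10/3; numerator = -2(1) = -2; a_1 = (-2)/(10/3) = -3/5
  n = 2: D(2) = 2(2 + 7/3) = 26/3; numerator = -2(-3/5) = 6/5; a_2 = (6/5)/(26/3) = 9/65
  n = 3: D(3) = 3(3 + 7/3) = 16; numerator = -2(9/65) = -18/65; a_3 = (-18/65)/(16) = -9/520
  n = 4: D(4) = 4(4 + 7/3) = 76/3; numerator = -2(-9/520) = 9/260; a_4 = (9/260)/(76/3) = 27/19760

r = 1/3; a_0 = 1; a_1 = -3/5; a_2 = 9/65; a_3 = -9/520; a_4 = 27/19760


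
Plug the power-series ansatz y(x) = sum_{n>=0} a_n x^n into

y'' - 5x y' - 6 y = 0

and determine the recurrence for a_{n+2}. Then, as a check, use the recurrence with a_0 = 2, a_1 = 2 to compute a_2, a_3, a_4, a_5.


Substitute y = sum_n a_n x^n.
y''(x) has coefficient (n+2)(n+1) a_{n+2} at x^n;
-5 x y'(x) has coefficient -5 n a_n at x^n (shift);
-6 y(x) has coefficient -6 a_n at x^n.
Matching x^n: (n+2)(n+1) a_{n+2} + (-5n - 6) a_n = 0.
Thus a_{n+2} = (5n + 6) / ((n+1)(n+2)) * a_n.

Check with a_0 = 2, a_1 = 2 (apply the recurrence for n = 0, 1, 2, 3): a_0 = 2, a_1 = 2, a_2 = 6, a_3 = 11/3, a_4 = 8, a_5 = 77/20.

a_(n+2) = (5n + 6) / ((n+1)(n+2)) * a_n; check: a_0 = 2, a_1 = 2, a_2 = 6, a_3 = 11/3, a_4 = 8, a_5 = 77/20


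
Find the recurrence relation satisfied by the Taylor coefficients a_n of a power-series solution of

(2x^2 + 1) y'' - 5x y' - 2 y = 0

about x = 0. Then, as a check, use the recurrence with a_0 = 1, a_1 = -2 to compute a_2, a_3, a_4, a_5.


Substitute y = sum_n a_n x^n.
(1 + 2 x^2) y'' contributes (n+2)(n+1) a_{n+2} + 2 n(n-1) a_n at x^n.
-5 x y'(x) contributes -5 n a_n at x^n.
-2 y(x) contributes -2 a_n at x^n.
Matching x^n: (n+2)(n+1) a_{n+2} + (2 n(n-1) - 5 n - 2) a_n = 0.
Thus a_{n+2} = (-2 n(n-1) + 5 n + 2) / ((n+1)(n+2)) * a_n.

Check with a_0 = 1, a_1 = -2 (apply the recurrence for n = 0, 1, 2, 3): a_0 = 1, a_1 = -2, a_2 = 1, a_3 = -7/3, a_4 = 2/3, a_5 = -7/12.

a_(n+2) = (-2 n(n-1) + 5 n + 2) / ((n+1)(n+2)) * a_n; check: a_0 = 1, a_1 = -2, a_2 = 1, a_3 = -7/3, a_4 = 2/3, a_5 = -7/12


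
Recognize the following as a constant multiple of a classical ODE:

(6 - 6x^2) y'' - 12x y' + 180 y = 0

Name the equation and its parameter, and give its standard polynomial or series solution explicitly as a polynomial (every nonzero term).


All three coefficients share the factor 6; dividing through by 6 gives  (1 - x^2) y'' - 2x y' + 30 y = 0.
This matches the Legendre equation (1 - x^2) y'' - 2x y' + n(n+1) y = 0 (note the -2x y' term) with n(n+1) = 30, so n = 5; the polynomial solution is P_5(x).
With y = sum_k a_k x^k, matching x^k gives (k+2)(k+1) a_{k+2} = [k(k+1) - n(n+1)] a_k = (k - 5)(k + 6) a_k. The right side vanishes at k = 5, so the series with the parity of 5 terminates at degree 5.
Standard normalization (P_n(1) = 1): leading coefficient (2n)!/(2^n (n!)^2) = 3628800/(32*14400) = 63/8, so a_5 = 63/8. Work downward with a_k = (k+1)(k+2) a_{k+2} / ((k - 5)(k + 6)):
  a_3 = (4)(5)(63/8) / ((3 - 5)(3 + 6)) = (315/2)/(-18) = -35/4
  a_1 = (2)(3)(-35/4) / ((1 - 5)(1 + 6)) = (-105/2)/(-28) = 15/8
Hence P_5(x) = 63 x^5/8 - 35 x^3/4 + 15 x/8.

P_5(x); series = 63 x^5/8 - 35 x^3/4 + 15 x/8


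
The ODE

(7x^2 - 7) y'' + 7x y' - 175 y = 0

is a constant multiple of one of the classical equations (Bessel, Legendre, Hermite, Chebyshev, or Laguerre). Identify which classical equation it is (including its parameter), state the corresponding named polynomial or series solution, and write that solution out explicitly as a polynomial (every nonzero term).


All three coefficients share the factor -7; dividing through by -7 gives  (1 - x^2) y'' - x y' + 25 y = 0.
This matches the Chebyshev equation (1 - x^2) y'' - x y' + n^2 y = 0 (note the -x y' term, not -2x y') with n^2 = 25, so n = 5; the polynomial solution is T_5(x).
With y = sum_k a_k x^k, matching x^k gives (k+2)(k+1) a_{k+2} = (k^2 - n^2) a_k = (k - 5)(k + 5) a_k. The right side vanishes at k = 5, so the series with the parity of 5 terminates at degree 5.
Standard normalization: leading coefficient of T_n is 2^(n-1), so a_5 = 2^4 = 16. Work downward with a_k = (k+1)(k+2) a_{k+2} / ((k - 5)(k + 5)):
  a_3 = (4)(5)(16) / ((3 - 5)(3 + 5)) = 320/(-16) = -20
  a_1 = (2)(3)(-20) / ((1 - 5)(1 + 5)) = -120/(-24) = 5
Hence T_5(x) = 16 x^5 - 20 x^3 + 5 x.

T_5(x); series = 16 x^5 - 20 x^3 + 5 x


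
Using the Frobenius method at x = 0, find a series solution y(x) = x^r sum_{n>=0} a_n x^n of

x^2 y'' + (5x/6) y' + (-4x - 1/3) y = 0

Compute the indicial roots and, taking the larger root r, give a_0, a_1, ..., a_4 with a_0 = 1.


Write in Frobenius form y'' + (p(x)/x) y' + (q(x)/x^2) y = 0:
  p(x) = 5/6,  q(x) = -4x - 1/3.
Indicial equation: r(r-1) + (5/6) r + (-1/3) = 0 -> roots r_1 = 2/3, r_2 = -1/2.
Take r = r_1 = 2/3. Let y(x) = x^r sum_{n>=0} a_n x^n with a_0 = 1.
Substitute y = x^r sum a_n x^n and match x^{r+n}. The recurrence is
  D(n) a_n - 4 a_{n-1} = 0,  where D(n) = (r+n)(r+n-1) + (5/6)(r+n) + (-1/3).
  a_n = 4 / D(n) * a_{n-1}.
Since the indicial polynomial factors as (r - r_1)(r - r_2), D(n) = (r_1 + n - r_1)(r_1 + n - r_2) = n(n + 7/6).
Evaluating step by step (a_0 = 1):
  n = 1: D(1) = 1(1 + 7/6) = 13/6; numerator = 4(1) = 4; a_1 = (4)/(13/6) = 24/13
  n = 2: D(2) = 2(2 + 7/6) = 19/3; numerator = 4(24/13) = 96/13; a_2 = (96/13)/(19/3) = 288/247
  n = 3: D(3) = 3(3 + 7/6) = 25/2; numerator = 4(288/247) = 1152/247; a_3 = (1152/247)/(25/2) = 2304/6175
  n = 4: D(4) = 4(4 + 7/6) = 62/3; numerator = 4(2304/6175) = 9216/6175; a_4 = (9216/6175)/(62/3) = 13824/191425

r = 2/3; a_0 = 1; a_1 = 24/13; a_2 = 288/247; a_3 = 2304/6175; a_4 = 13824/191425


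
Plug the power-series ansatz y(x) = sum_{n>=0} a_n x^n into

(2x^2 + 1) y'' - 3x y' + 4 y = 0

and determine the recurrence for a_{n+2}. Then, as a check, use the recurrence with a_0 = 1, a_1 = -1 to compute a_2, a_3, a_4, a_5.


Substitute y = sum_n a_n x^n.
(1 + 2 x^2) y'' contributes (n+2)(n+1) a_{n+2} + 2 n(n-1) a_n at x^n.
-3 x y'(x) contributes -3 n a_n at x^n.
4 y(x) contributes 4 a_n at x^n.
Matching x^n: (n+2)(n+1) a_{n+2} + (2 n(n-1) - 3 n + 4) a_n = 0.
Thus a_{n+2} = (-2 n(n-1) + 3 n - 4) / ((n+1)(n+2)) * a_n.

Check with a_0 = 1, a_1 = -1 (apply the recurrence for n = 0, 1, 2, 3): a_0 = 1, a_1 = -1, a_2 = -2, a_3 = 1/6, a_4 = 1/3, a_5 = -7/120.

a_(n+2) = (-2 n(n-1) + 3 n - 4) / ((n+1)(n+2)) * a_n; check: a_0 = 1, a_1 = -1, a_2 = -2, a_3 = 1/6, a_4 = 1/3, a_5 = -7/120


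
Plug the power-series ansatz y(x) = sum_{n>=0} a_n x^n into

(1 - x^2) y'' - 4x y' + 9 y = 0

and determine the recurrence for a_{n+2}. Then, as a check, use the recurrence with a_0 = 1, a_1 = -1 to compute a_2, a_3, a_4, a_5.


Substitute y = sum_n a_n x^n.
(1 - 1 x^2) y'' contributes (n+2)(n+1) a_{n+2} - n(n-1) a_n at x^n.
-4 x y'(x) contributes -4 n a_n at x^n.
9 y(x) contributes 9 a_n at x^n.
Matching x^n: (n+2)(n+1) a_{n+2} + (-n(n-1) - 4 n + 9) a_n = 0.
Thus a_{n+2} = (n(n-1) + 4 n - 9) / ((n+1)(n+2)) * a_n.

Check with a_0 = 1, a_1 = -1 (apply the recurrence for n = 0, 1, 2, 3): a_0 = 1, a_1 = -1, a_2 = -9/2, a_3 = 5/6, a_4 = -3/8, a_5 = 3/8.

a_(n+2) = (n(n-1) + 4 n - 9) / ((n+1)(n+2)) * a_n; check: a_0 = 1, a_1 = -1, a_2 = -9/2, a_3 = 5/6, a_4 = -3/8, a_5 = 3/8


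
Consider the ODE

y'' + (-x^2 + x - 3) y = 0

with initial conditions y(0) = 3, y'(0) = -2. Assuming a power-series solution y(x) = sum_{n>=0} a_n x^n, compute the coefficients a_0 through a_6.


Ansatz: y(x) = sum_{n>=0} a_n x^n, so y'(x) = sum_{n>=1} n a_n x^(n-1) and y''(x) = sum_{n>=2} n(n-1) a_n x^(n-2).
Substitute into P(x) y'' + Q(x) y' + R(x) y = 0 with P(x) = 1, Q(x) = 0, R(x) = -x^2 + x - 3, and match powers of x.
Initial conditions: a_0 = 3, a_1 = -2.
Setting the coefficient of each power of x to zero and solving order by order (substituting the coefficients already found):
  x^0: 2 a_2 - 3 a_0 = 0  ->  2 a_2 = 3 a_0 = 9  ->  a_2 = 9/2
  x^1: 6 a_3 - 3 a_1 + a_0 = 0  ->  6 a_3 = 3 a_1 - a_0 = -9  ->  a_3 = -3/2
  x^2: 12 a_4 - 3 a_2 + a_1 - a_0 = 0  ->  12 a_4 = 3 a_2 - a_1 + a_0 = 37/2  ->  a_4 = 37/24
  x^3: 20 a_5 - 3 a_3 + a_2 - a_1 = 0  ->  20 a_5 = 3 a_3 - a_2 + a_1 = -11  ->  a_5 = -11/20
  x^4: 30 a_6 - 3 a_4 + a_3 - a_2 = 0  ->  30 a_6 = 3 a_4 - a_3 + a_2 = 85/8  ->  a_6 = 17/48
Truncated series: y(x) = 3 - 2 x + (9/2) x^2 - (3/2) x^3 + (37/24) x^4 - (11/20) x^5 + (17/48) x^6 + O(x^7).

a_0 = 3; a_1 = -2; a_2 = 9/2; a_3 = -3/2; a_4 = 37/24; a_5 = -11/20; a_6 = 17/48


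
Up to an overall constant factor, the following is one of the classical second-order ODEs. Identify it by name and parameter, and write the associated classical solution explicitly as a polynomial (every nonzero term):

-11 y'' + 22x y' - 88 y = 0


All three coefficients share the factor -11; dividing through by -11 gives  y'' - 2x y' + 8 y = 0.
This matches the Hermite equation y'' - 2x y' + 2n y = 0 with 2n = 8, so n = 4; the polynomial solution is H_4(x).
With y = sum_k a_k x^k, matching x^k gives (k+2)(k+1) a_{k+2} = 2(k - n) a_k = 2(k - 4) a_k. The right side vanishes at k = 4, so the series with the parity of 4 terminates at degree 4.
Standard normalization: leading coefficient of H_n is 2^n, so a_4 = 2^4 = 16. Work downward with a_k = (k+1)(k+2) a_{k+2} / (2(k - n)):
  a_2 = (3)(4)(16) / (2(2 - 4)) = 192/(-4) = -48
  a_0 = (1)(2)(-48) / (2(0 - 4)) = -96/(-8) = 12
Hence H_4(x) = 16 x^4 - 48 x^2 + 12.

H_4(x); series = 16 x^4 - 48 x^2 + 12


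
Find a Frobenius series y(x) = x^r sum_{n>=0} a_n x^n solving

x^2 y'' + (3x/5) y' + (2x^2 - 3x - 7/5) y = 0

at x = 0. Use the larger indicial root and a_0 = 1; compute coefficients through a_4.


Write in Frobenius form y'' + (p(x)/x) y' + (q(x)/x^2) y = 0:
  p(x) = 3/5,  q(x) = 2x^2 - 3x - 7/5.
Indicial equation: r(r-1) + (3/5) r + (-7/5) = 0 -> roots r_1 = 7/5, r_2 = -1.
Take r = r_1 = 7/5. Let y(x) = x^r sum_{n>=0} a_n x^n with a_0 = 1.
Substitute y = x^r sum a_n x^n and match x^{r+n}. The recurrence is
  D(n) a_n - 3 a_{n-1} + 2 a_{n-2} = 0,  where D(n) = (r+n)(r+n-1) + (3/5)(r+n) + (-7/5).
  a_n = [3 a_{n-1} - 2 a_{n-2}] / D(n).
Since the indicial polynomial factors as (r - r_1)(r - r_2), D(n) = (r_1 + n - r_1)(r_1 + n - r_2) = n(n + 12/5).
Evaluating step by step (a_0 = 1):
  n = 1: D(1) = 1(1 + 12/5) = 17/5; numerator = 3(1) = 3; a_1 = (3)/(17/5) = 15/17
  n = 2: D(2) = 2(2 + 12/5) = 44/5; numerator = 3(15/17) - 2(1) = 11/17; a_2 = (11/17)/(44/5) = 5/68
  n = 3: D(3) = 3(3 + 12/5) = 81/5; numerator = 3(5/68) - 2(15/17) = -105/68; a_3 = (-105/68)/(81/5) = -175/1836
  n = 4: D(4) = 4(4 + 12/5) = 128/5; numerator = 3(-175/1836) - 2(5/68) = -265/612; a_4 = (-265/612)/(128/5) = -1325/78336

r = 7/5; a_0 = 1; a_1 = 15/17; a_2 = 5/68; a_3 = -175/1836; a_4 = -1325/78336


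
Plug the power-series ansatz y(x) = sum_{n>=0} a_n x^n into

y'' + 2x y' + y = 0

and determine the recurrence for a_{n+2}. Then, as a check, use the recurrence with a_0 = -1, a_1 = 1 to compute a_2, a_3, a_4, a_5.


Substitute y = sum_n a_n x^n.
y''(x) has coefficient (n+2)(n+1) a_{n+2} at x^n;
2 x y'(x) has coefficient 2 n a_n at x^n (shift);
y(x) has coefficient 1 a_n at x^n.
Matching x^n: (n+2)(n+1) a_{n+2} + (2n + 1) a_n = 0.
Thus a_{n+2} = (-2n - 1) / ((n+1)(n+2)) * a_n.

Check with a_0 = -1, a_1 = 1 (apply the recurrence for n = 0, 1, 2, 3): a_0 = -1, a_1 = 1, a_2 = 1/2, a_3 = -1/2, a_4 = -5/24, a_5 = 7/40.

a_(n+2) = (-2n - 1) / ((n+1)(n+2)) * a_n; check: a_0 = -1, a_1 = 1, a_2 = 1/2, a_3 = -1/2, a_4 = -5/24, a_5 = 7/40


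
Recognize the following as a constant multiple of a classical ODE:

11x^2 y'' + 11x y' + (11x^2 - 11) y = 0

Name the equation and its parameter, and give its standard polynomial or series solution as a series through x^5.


All three coefficients share the factor 11; dividing through by 11 gives  x^2 y'' + x y' + (x^2 - 1) y = 0.
This matches the Bessel equation x^2 y'' + x y' + (x^2 - nu^2) y = 0 with nu^2 = 1, so nu = 1; the solution bounded at x = 0 is J_1(x).
Frobenius at x = 0: indicial roots ±nu; for r = nu the recurrence k(k + 2nu) c_k = -c_{k-2} gives the standard series J_nu(x) = sum_{k>=0} (-1)^k / (k! (k+nu)!) (x/2)^(2k+nu). Evaluate the first 3 terms:
  k = 0: (-1)^0 / (0! * 1! * 2^1) x^1 = 1/(1*1*2) x^1 = (1/2) x^1
  k = 1: (-1)^1 / (1! * 2! * 2^3) x^3 = -1/(1*2*8) x^3 = (-1/16) x^3
  k = 2: (-1)^2 / (2! * 3! * 2^5) x^5 = 1/(2*6*32) x^5 = (1/384) x^5
Hence J_1(x) = x^5/384 - x^3/16 + x/2 + ....

J_1(x); series = x^5/384 - x^3/16 + x/2


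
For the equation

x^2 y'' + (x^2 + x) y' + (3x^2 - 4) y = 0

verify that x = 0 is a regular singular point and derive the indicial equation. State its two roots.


Divide by x^2 to reach normal form y'' + P_1(x) y' + P_2(x) y = 0 with P_1(x) = 1 + 1/x and P_2(x) = 3 - 4/x^2.
x = 0 is a singular point because the y'-coefficient 1 + 1/x has a pole at x = 0 and the y-coefficient 3 - 4/x^2 has a pole at x = 0.
It is a regular singular point because x P_1(x) = p(x) = x + 1 and x^2 P_2(x) = q(x) = 3x^2 - 4 are polynomials, hence analytic at x = 0.
p(0) = 1,  q(0) = -4.
Indicial equation: r(r-1) + p(0) r + q(0) = 0, i.e. r^2 + (p(0) - 1) r + q(0) = 0, i.e. r^2 - 4 = 0.
Discriminant: (0)^2 - 4(-4) = 16, so r = (0 ± 4)/2.
Solving: r_1 = 2, r_2 = -2.

indicial: r^2 - 4 = 0; roots r_1 = 2, r_2 = -2


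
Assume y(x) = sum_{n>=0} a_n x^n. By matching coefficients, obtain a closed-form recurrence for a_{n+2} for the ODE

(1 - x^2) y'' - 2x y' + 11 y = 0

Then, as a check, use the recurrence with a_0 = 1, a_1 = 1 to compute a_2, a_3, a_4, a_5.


Substitute y = sum_n a_n x^n.
(1 - 1 x^2) y'' contributes (n+2)(n+1) a_{n+2} - n(n-1) a_n at x^n.
-2 x y'(x) contributes -2 n a_n at x^n.
11 y(x) contributes 11 a_n at x^n.
Matching x^n: (n+2)(n+1) a_{n+2} + (-n(n-1) - 2 n + 11) a_n = 0.
Thus a_{n+2} = (n(n-1) + 2 n - 11) / ((n+1)(n+2)) * a_n.

Check with a_0 = 1, a_1 = 1 (apply the recurrence for n = 0, 1, 2, 3): a_0 = 1, a_1 = 1, a_2 = -11/2, a_3 = -3/2, a_4 = 55/24, a_5 = -3/40.

a_(n+2) = (n(n-1) + 2 n - 11) / ((n+1)(n+2)) * a_n; check: a_0 = 1, a_1 = 1, a_2 = -11/2, a_3 = -3/2, a_4 = 55/24, a_5 = -3/40


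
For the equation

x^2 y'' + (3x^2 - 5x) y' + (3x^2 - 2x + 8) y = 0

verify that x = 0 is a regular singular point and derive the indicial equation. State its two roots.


Divide by x^2 to reach normal form y'' + P_1(x) y' + P_2(x) y = 0 with P_1(x) = 3 - 5/x and P_2(x) = 3 - 2/x + 8/x^2.
x = 0 is a singular point because the y'-coefficient 3 - 5/x has a pole at x = 0 and the y-coefficient 3 - 2/x + 8/x^2 has a pole at x = 0.
It is a regular singular point because x P_1(x) = p(x) = 3x - 5 and x^2 P_2(x) = q(x) = 3x^2 - 2x + 8 are polynomials, hence analytic at x = 0.
p(0) = -5,  q(0) = 8.
Indicial equation: r(r-1) + p(0) r + q(0) = 0, i.e. r^2 + (p(0) - 1) r + q(0) = 0, i.e. r^2 - 6 r + 8 = 0.
Discriminant: (-6)^2 - 4(8) = 4, so r = (6 ± 2)/2.
Solving: r_1 = 4, r_2 = 2.

indicial: r^2 - 6 r + 8 = 0; roots r_1 = 4, r_2 = 2


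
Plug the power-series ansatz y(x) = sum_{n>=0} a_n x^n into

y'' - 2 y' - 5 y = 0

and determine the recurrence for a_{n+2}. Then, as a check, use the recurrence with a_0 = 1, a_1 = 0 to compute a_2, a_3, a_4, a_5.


Substitute y = sum_n a_n x^n.
y''(x) has coefficient (n+2)(n+1) a_{n+2} at x^n;
-2 y'(x) has coefficient -2 (n+1) a_{n+1} at x^n;
-5 y(x) has coefficient -5 a_n at x^n.
Matching x^n: (n+2)(n+1) a_{n+2} - 2 (n+1) a_{n+1} - 5 a_n = 0.
Thus a_{n+2} = [2 (n+1) a_{n+1} + 5 a_n] / ((n+1)(n+2)).

Check with a_0 = 1, a_1 = 0 (apply the recurrence for n = 0, 1, 2, 3): a_0 = 1, a_1 = 0, a_2 = 5/2, a_3 = 5/3, a_4 = 15/8, a_5 = 7/6.

a_(n+2) = [2 (n+1) a_(n+1) + 5 a_n] / ((n+1)(n+2)); check: a_0 = 1, a_1 = 0, a_2 = 5/2, a_3 = 5/3, a_4 = 15/8, a_5 = 7/6


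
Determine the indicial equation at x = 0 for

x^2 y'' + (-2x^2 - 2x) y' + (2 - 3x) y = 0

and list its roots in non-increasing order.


Divide by x^2 to reach normal form y'' + P_1(x) y' + P_2(x) y = 0 with P_1(x) = -2 - 2/x and P_2(x) = -3/x + 2/x^2.
x = 0 is a singular point because the y'-coefficient -2 - 2/x has a pole at x = 0 and the y-coefficient -3/x + 2/x^2 has a pole at x = 0.
It is a regular singular point because x P_1(x) = p(x) = -2x - 2 and x^2 P_2(x) = q(x) = 2 - 3x are polynomials, hence analytic at x = 0.
p(0) = -2,  q(0) = 2.
Indicial equation: r(r-1) + p(0) r + q(0) = 0, i.e. r^2 + (p(0) - 1) r + q(0) = 0, i.e. r^2 - 3 r + 2 = 0.
Discriminant: (-3)^2 - 4(2) = 1, so r = (3 ± 1)/2.
Solving: r_1 = 2, r_2 = 1.

indicial: r^2 - 3 r + 2 = 0; roots r_1 = 2, r_2 = 1


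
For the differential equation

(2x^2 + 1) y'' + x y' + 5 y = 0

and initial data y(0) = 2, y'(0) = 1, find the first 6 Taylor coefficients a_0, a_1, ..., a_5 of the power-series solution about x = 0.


Ansatz: y(x) = sum_{n>=0} a_n x^n, so y'(x) = sum_{n>=1} n a_n x^(n-1) and y''(x) = sum_{n>=2} n(n-1) a_n x^(n-2).
Substitute into P(x) y'' + Q(x) y' + R(x) y = 0 with P(x) = 2x^2 + 1, Q(x) = x, R(x) = 5, and match powers of x.
Initial conditions: a_0 = 2, a_1 = 1.
Setting the coefficient of each power of x to zero and solving order by order (substituting the coefficients already found):
  x^0: 2 a_2 + 5 a_0 = 0  ->  2 a_2 = -5 a_0 = -10  ->  a_2 = -5
  x^1: 6 a_3 + 6 a_1 = 0  ->  6 a_3 = -6 a_1 = -6  ->  a_3 = -1
  x^2: 12 a_4 + 11 a_2 = 0  ->  12 a_4 = -11 a_2 = 55  ->  a_4 = 55/12
  x^3: 20 a_5 + 20 a_3 = 0  ->  20 a_5 = -20 a_3 = 20  ->  a_5 = 1
Truncated series: y(x) = 2 + x - 5 x^2 - x^3 + (55/12) x^4 + x^5 + O(x^6).

a_0 = 2; a_1 = 1; a_2 = -5; a_3 = -1; a_4 = 55/12; a_5 = 1
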